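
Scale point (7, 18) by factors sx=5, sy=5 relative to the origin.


Scaling: (x*sx, y*sy) = (7*5, 18*5) = (35, 90)

(35, 90)


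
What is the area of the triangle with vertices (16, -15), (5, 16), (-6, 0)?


Area = |x1(y2-y3) + x2(y3-y1) + x3(y1-y2)| / 2
= |16*(16-0) + 5*(0--15) + -6*(-15-16)| / 2
= 258.5

258.5


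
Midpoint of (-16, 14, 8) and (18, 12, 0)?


Midpoint = ((-16+18)/2, (14+12)/2, (8+0)/2) = (1, 13, 4)

(1, 13, 4)


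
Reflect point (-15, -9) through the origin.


Reflection through origin: (x, y) -> (-x, -y)
(-15, -9) -> (15, 9)

(15, 9)


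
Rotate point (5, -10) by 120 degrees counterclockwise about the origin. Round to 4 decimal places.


x' = 5*cos(120) - -10*sin(120) = 6.1603
y' = 5*sin(120) + -10*cos(120) = 9.3301

(6.1603, 9.3301)


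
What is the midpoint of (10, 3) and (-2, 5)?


Midpoint = ((10+-2)/2, (3+5)/2) = (4, 4)

(4, 4)


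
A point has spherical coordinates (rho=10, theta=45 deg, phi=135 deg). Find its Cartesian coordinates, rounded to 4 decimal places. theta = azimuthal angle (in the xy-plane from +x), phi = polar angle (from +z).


x = 10 * sin(135) * cos(45) = 5
y = 10 * sin(135) * sin(45) = 5
z = 10 * cos(135) = -7.0711

(5, 5, -7.0711)


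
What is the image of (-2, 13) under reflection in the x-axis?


Reflection across x-axis: (x, y) -> (x, -y)
(-2, 13) -> (-2, -13)

(-2, -13)


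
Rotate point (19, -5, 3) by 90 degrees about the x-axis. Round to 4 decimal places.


x' = 19
y' = -5*cos(90) - 3*sin(90) = -3
z' = -5*sin(90) + 3*cos(90) = -5

(19, -3, -5)


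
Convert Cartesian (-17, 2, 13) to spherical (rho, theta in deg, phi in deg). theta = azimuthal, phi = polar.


rho = sqrt((-17)^2 + 2^2 + 13^2) = 21.4942
theta = atan2(2, -17) = 173.2902 deg
phi = acos(13/21.4942) = 52.7845 deg

rho = 21.4942, theta = 173.2902 deg, phi = 52.7845 deg


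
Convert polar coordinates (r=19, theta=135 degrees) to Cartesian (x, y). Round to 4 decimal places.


x = 19 * cos(135) = -13.435
y = 19 * sin(135) = 13.435

(-13.435, 13.435)


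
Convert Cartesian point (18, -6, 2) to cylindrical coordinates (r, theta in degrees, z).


r = sqrt(18^2 + (-6)^2) = 18.9737
theta = atan2(-6, 18) = 341.5651 deg
z = 2

r = 18.9737, theta = 341.5651 deg, z = 2


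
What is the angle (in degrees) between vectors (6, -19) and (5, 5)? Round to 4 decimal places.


dot = 6*5 + -19*5 = -65
|u| = 19.9249, |v| = 7.0711
cos(angle) = -0.4614
angle = 117.4744 degrees

117.4744 degrees


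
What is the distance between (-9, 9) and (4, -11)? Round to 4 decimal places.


d = sqrt((4--9)^2 + (-11-9)^2) = 23.8537

23.8537


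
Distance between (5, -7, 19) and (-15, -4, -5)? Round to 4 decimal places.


d = sqrt((-15-5)^2 + (-4--7)^2 + (-5-19)^2) = 31.3847

31.3847


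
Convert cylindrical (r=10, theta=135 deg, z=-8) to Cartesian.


x = 10 * cos(135) = -7.0711
y = 10 * sin(135) = 7.0711
z = -8

(-7.0711, 7.0711, -8)


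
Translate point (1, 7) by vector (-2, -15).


Translation: (x+dx, y+dy) = (1+-2, 7+-15) = (-1, -8)

(-1, -8)


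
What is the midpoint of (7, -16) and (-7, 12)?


Midpoint = ((7+-7)/2, (-16+12)/2) = (0, -2)

(0, -2)


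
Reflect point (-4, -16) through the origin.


Reflection through origin: (x, y) -> (-x, -y)
(-4, -16) -> (4, 16)

(4, 16)


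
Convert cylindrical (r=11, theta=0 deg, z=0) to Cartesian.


x = 11 * cos(0) = 11
y = 11 * sin(0) = 0
z = 0

(11, 0, 0)


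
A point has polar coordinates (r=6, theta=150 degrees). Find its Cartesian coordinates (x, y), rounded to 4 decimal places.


x = 6 * cos(150) = -5.1962
y = 6 * sin(150) = 3

(-5.1962, 3)


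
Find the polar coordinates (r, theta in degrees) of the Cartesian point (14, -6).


r = sqrt(14^2 + (-6)^2) = 15.2315
theta = atan2(-6, 14) = 336.8014 degrees

r = 15.2315, theta = 336.8014 degrees


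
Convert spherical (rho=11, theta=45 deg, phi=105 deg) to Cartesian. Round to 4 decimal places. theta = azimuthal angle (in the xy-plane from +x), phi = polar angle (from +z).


x = 11 * sin(105) * cos(45) = 7.5131
y = 11 * sin(105) * sin(45) = 7.5131
z = 11 * cos(105) = -2.847

(7.5131, 7.5131, -2.847)


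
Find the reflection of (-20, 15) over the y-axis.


Reflection across y-axis: (x, y) -> (-x, y)
(-20, 15) -> (20, 15)

(20, 15)


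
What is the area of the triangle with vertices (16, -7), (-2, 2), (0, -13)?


Area = |x1(y2-y3) + x2(y3-y1) + x3(y1-y2)| / 2
= |16*(2--13) + -2*(-13--7) + 0*(-7-2)| / 2
= 126

126


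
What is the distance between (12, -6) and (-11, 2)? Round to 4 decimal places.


d = sqrt((-11-12)^2 + (2--6)^2) = 24.3516

24.3516


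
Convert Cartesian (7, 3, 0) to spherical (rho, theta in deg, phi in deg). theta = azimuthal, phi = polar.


rho = sqrt(7^2 + 3^2 + 0^2) = 7.6158
theta = atan2(3, 7) = 23.1986 deg
phi = acos(0/7.6158) = 90 deg

rho = 7.6158, theta = 23.1986 deg, phi = 90 deg


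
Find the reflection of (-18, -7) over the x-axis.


Reflection across x-axis: (x, y) -> (x, -y)
(-18, -7) -> (-18, 7)

(-18, 7)


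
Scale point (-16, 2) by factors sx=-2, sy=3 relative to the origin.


Scaling: (x*sx, y*sy) = (-16*-2, 2*3) = (32, 6)

(32, 6)


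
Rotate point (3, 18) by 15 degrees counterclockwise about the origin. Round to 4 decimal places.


x' = 3*cos(15) - 18*sin(15) = -1.761
y' = 3*sin(15) + 18*cos(15) = 18.1631

(-1.761, 18.1631)


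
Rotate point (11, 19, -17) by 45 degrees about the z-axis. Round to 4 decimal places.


x' = 11*cos(45) - 19*sin(45) = -5.6569
y' = 11*sin(45) + 19*cos(45) = 21.2132
z' = -17

(-5.6569, 21.2132, -17)


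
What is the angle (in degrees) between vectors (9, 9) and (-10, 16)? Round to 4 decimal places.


dot = 9*-10 + 9*16 = 54
|u| = 12.7279, |v| = 18.868
cos(angle) = 0.2249
angle = 77.0054 degrees

77.0054 degrees


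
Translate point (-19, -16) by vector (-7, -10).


Translation: (x+dx, y+dy) = (-19+-7, -16+-10) = (-26, -26)

(-26, -26)


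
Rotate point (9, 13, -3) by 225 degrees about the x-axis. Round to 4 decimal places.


x' = 9
y' = 13*cos(225) - -3*sin(225) = -11.3137
z' = 13*sin(225) + -3*cos(225) = -7.0711

(9, -11.3137, -7.0711)


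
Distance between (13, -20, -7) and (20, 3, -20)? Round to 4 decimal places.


d = sqrt((20-13)^2 + (3--20)^2 + (-20--7)^2) = 27.3313

27.3313


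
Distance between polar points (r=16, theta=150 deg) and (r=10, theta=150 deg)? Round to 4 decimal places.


d = sqrt(r1^2 + r2^2 - 2*r1*r2*cos(t2-t1))
d = sqrt(16^2 + 10^2 - 2*16*10*cos(150-150)) = 6

6


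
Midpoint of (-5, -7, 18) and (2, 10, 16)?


Midpoint = ((-5+2)/2, (-7+10)/2, (18+16)/2) = (-1.5, 1.5, 17)

(-1.5, 1.5, 17)


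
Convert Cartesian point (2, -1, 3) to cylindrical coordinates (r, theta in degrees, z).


r = sqrt(2^2 + (-1)^2) = 2.2361
theta = atan2(-1, 2) = 333.4349 deg
z = 3

r = 2.2361, theta = 333.4349 deg, z = 3


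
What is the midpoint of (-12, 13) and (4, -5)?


Midpoint = ((-12+4)/2, (13+-5)/2) = (-4, 4)

(-4, 4)


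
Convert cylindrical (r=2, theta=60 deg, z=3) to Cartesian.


x = 2 * cos(60) = 1
y = 2 * sin(60) = 1.7321
z = 3

(1, 1.7321, 3)


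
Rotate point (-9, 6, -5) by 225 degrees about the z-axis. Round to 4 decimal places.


x' = -9*cos(225) - 6*sin(225) = 10.6066
y' = -9*sin(225) + 6*cos(225) = 2.1213
z' = -5

(10.6066, 2.1213, -5)


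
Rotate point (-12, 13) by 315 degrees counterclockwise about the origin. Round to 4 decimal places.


x' = -12*cos(315) - 13*sin(315) = 0.7071
y' = -12*sin(315) + 13*cos(315) = 17.6777

(0.7071, 17.6777)


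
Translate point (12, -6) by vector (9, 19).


Translation: (x+dx, y+dy) = (12+9, -6+19) = (21, 13)

(21, 13)


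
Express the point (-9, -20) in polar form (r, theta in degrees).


r = sqrt((-9)^2 + (-20)^2) = 21.9317
theta = atan2(-20, -9) = 245.7723 degrees

r = 21.9317, theta = 245.7723 degrees


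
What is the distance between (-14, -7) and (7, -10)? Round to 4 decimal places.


d = sqrt((7--14)^2 + (-10--7)^2) = 21.2132

21.2132


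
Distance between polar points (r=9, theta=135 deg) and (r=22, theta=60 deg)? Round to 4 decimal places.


d = sqrt(r1^2 + r2^2 - 2*r1*r2*cos(t2-t1))
d = sqrt(9^2 + 22^2 - 2*9*22*cos(60-135)) = 21.506

21.506


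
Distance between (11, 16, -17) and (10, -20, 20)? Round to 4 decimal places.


d = sqrt((10-11)^2 + (-20-16)^2 + (20--17)^2) = 51.6333

51.6333


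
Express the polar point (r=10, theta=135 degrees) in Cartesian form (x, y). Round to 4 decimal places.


x = 10 * cos(135) = -7.0711
y = 10 * sin(135) = 7.0711

(-7.0711, 7.0711)


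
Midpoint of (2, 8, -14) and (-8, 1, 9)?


Midpoint = ((2+-8)/2, (8+1)/2, (-14+9)/2) = (-3, 4.5, -2.5)

(-3, 4.5, -2.5)


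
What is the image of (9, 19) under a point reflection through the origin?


Reflection through origin: (x, y) -> (-x, -y)
(9, 19) -> (-9, -19)

(-9, -19)


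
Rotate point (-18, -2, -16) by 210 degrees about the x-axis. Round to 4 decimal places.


x' = -18
y' = -2*cos(210) - -16*sin(210) = -6.2679
z' = -2*sin(210) + -16*cos(210) = 14.8564

(-18, -6.2679, 14.8564)


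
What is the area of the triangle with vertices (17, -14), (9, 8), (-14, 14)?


Area = |x1(y2-y3) + x2(y3-y1) + x3(y1-y2)| / 2
= |17*(8-14) + 9*(14--14) + -14*(-14-8)| / 2
= 229

229


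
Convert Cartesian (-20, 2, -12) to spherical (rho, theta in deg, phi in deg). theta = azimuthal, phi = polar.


rho = sqrt((-20)^2 + 2^2 + (-12)^2) = 23.4094
theta = atan2(2, -20) = 174.2894 deg
phi = acos(-12/23.4094) = 120.8381 deg

rho = 23.4094, theta = 174.2894 deg, phi = 120.8381 deg


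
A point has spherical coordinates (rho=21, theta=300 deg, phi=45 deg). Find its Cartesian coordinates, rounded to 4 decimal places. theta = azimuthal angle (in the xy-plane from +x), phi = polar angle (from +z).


x = 21 * sin(45) * cos(300) = 7.4246
y = 21 * sin(45) * sin(300) = -12.8598
z = 21 * cos(45) = 14.8492

(7.4246, -12.8598, 14.8492)


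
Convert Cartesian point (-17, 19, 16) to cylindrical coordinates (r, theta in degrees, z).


r = sqrt((-17)^2 + 19^2) = 25.4951
theta = atan2(19, -17) = 131.8202 deg
z = 16

r = 25.4951, theta = 131.8202 deg, z = 16


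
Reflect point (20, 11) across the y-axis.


Reflection across y-axis: (x, y) -> (-x, y)
(20, 11) -> (-20, 11)

(-20, 11)


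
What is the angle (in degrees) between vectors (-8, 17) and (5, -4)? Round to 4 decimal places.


dot = -8*5 + 17*-4 = -108
|u| = 18.7883, |v| = 6.4031
cos(angle) = -0.8977
angle = 153.8609 degrees

153.8609 degrees


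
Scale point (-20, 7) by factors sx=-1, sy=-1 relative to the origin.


Scaling: (x*sx, y*sy) = (-20*-1, 7*-1) = (20, -7)

(20, -7)


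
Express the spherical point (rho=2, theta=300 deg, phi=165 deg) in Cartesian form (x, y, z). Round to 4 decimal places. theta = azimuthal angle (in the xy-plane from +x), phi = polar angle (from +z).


x = 2 * sin(165) * cos(300) = 0.2588
y = 2 * sin(165) * sin(300) = -0.4483
z = 2 * cos(165) = -1.9319

(0.2588, -0.4483, -1.9319)


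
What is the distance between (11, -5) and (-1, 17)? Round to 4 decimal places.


d = sqrt((-1-11)^2 + (17--5)^2) = 25.0599

25.0599


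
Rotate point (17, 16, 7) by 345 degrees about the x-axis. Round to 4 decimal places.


x' = 17
y' = 16*cos(345) - 7*sin(345) = 17.2665
z' = 16*sin(345) + 7*cos(345) = 2.6204

(17, 17.2665, 2.6204)


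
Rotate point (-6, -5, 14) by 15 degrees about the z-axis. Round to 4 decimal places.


x' = -6*cos(15) - -5*sin(15) = -4.5015
y' = -6*sin(15) + -5*cos(15) = -6.3825
z' = 14

(-4.5015, -6.3825, 14)


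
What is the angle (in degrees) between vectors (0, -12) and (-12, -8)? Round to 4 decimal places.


dot = 0*-12 + -12*-8 = 96
|u| = 12, |v| = 14.4222
cos(angle) = 0.5547
angle = 56.3099 degrees

56.3099 degrees


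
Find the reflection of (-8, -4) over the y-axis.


Reflection across y-axis: (x, y) -> (-x, y)
(-8, -4) -> (8, -4)

(8, -4)


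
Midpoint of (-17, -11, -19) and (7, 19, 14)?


Midpoint = ((-17+7)/2, (-11+19)/2, (-19+14)/2) = (-5, 4, -2.5)

(-5, 4, -2.5)


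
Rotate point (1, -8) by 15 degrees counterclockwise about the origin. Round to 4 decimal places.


x' = 1*cos(15) - -8*sin(15) = 3.0365
y' = 1*sin(15) + -8*cos(15) = -7.4686

(3.0365, -7.4686)


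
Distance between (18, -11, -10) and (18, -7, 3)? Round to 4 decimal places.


d = sqrt((18-18)^2 + (-7--11)^2 + (3--10)^2) = 13.6015

13.6015


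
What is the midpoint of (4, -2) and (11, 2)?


Midpoint = ((4+11)/2, (-2+2)/2) = (7.5, 0)

(7.5, 0)


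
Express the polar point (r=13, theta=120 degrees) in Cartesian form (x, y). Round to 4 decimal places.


x = 13 * cos(120) = -6.5
y = 13 * sin(120) = 11.2583

(-6.5, 11.2583)


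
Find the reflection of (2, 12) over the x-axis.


Reflection across x-axis: (x, y) -> (x, -y)
(2, 12) -> (2, -12)

(2, -12)


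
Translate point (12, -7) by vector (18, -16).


Translation: (x+dx, y+dy) = (12+18, -7+-16) = (30, -23)

(30, -23)


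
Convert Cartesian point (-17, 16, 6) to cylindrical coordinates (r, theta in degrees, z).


r = sqrt((-17)^2 + 16^2) = 23.3452
theta = atan2(16, -17) = 136.7357 deg
z = 6

r = 23.3452, theta = 136.7357 deg, z = 6


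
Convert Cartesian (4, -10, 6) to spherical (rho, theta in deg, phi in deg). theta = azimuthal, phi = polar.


rho = sqrt(4^2 + (-10)^2 + 6^2) = 12.3288
theta = atan2(-10, 4) = 291.8014 deg
phi = acos(6/12.3288) = 60.8784 deg

rho = 12.3288, theta = 291.8014 deg, phi = 60.8784 deg


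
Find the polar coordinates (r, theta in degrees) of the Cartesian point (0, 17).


r = sqrt(0^2 + 17^2) = 17
theta = atan2(17, 0) = 90 degrees

r = 17, theta = 90 degrees


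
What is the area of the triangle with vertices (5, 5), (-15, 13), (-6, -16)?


Area = |x1(y2-y3) + x2(y3-y1) + x3(y1-y2)| / 2
= |5*(13--16) + -15*(-16-5) + -6*(5-13)| / 2
= 254

254


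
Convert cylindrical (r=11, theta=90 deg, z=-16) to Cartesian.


x = 11 * cos(90) = 0
y = 11 * sin(90) = 11
z = -16

(0, 11, -16)


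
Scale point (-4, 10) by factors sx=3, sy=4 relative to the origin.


Scaling: (x*sx, y*sy) = (-4*3, 10*4) = (-12, 40)

(-12, 40)


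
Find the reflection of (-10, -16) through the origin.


Reflection through origin: (x, y) -> (-x, -y)
(-10, -16) -> (10, 16)

(10, 16)


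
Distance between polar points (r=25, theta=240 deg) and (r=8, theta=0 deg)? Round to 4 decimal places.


d = sqrt(r1^2 + r2^2 - 2*r1*r2*cos(t2-t1))
d = sqrt(25^2 + 8^2 - 2*25*8*cos(0-240)) = 29.8161

29.8161


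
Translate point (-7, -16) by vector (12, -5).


Translation: (x+dx, y+dy) = (-7+12, -16+-5) = (5, -21)

(5, -21)


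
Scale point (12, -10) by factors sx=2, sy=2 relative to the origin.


Scaling: (x*sx, y*sy) = (12*2, -10*2) = (24, -20)

(24, -20)


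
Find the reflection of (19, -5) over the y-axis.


Reflection across y-axis: (x, y) -> (-x, y)
(19, -5) -> (-19, -5)

(-19, -5)


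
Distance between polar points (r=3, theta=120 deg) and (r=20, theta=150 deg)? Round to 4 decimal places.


d = sqrt(r1^2 + r2^2 - 2*r1*r2*cos(t2-t1))
d = sqrt(3^2 + 20^2 - 2*3*20*cos(150-120)) = 17.4665

17.4665


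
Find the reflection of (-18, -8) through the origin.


Reflection through origin: (x, y) -> (-x, -y)
(-18, -8) -> (18, 8)

(18, 8)


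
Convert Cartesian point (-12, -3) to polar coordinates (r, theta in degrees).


r = sqrt((-12)^2 + (-3)^2) = 12.3693
theta = atan2(-3, -12) = 194.0362 degrees

r = 12.3693, theta = 194.0362 degrees


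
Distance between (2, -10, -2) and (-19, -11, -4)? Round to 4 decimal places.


d = sqrt((-19-2)^2 + (-11--10)^2 + (-4--2)^2) = 21.1187

21.1187


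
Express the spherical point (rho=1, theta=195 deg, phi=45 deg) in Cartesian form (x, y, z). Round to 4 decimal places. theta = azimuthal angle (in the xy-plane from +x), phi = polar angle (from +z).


x = 1 * sin(45) * cos(195) = -0.683
y = 1 * sin(45) * sin(195) = -0.183
z = 1 * cos(45) = 0.7071

(-0.683, -0.183, 0.7071)


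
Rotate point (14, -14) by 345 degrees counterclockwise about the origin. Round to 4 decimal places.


x' = 14*cos(345) - -14*sin(345) = 9.8995
y' = 14*sin(345) + -14*cos(345) = -17.1464

(9.8995, -17.1464)


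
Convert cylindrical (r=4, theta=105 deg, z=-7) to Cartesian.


x = 4 * cos(105) = -1.0353
y = 4 * sin(105) = 3.8637
z = -7

(-1.0353, 3.8637, -7)


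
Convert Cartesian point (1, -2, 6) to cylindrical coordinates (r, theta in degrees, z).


r = sqrt(1^2 + (-2)^2) = 2.2361
theta = atan2(-2, 1) = 296.5651 deg
z = 6

r = 2.2361, theta = 296.5651 deg, z = 6


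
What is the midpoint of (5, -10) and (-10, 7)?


Midpoint = ((5+-10)/2, (-10+7)/2) = (-2.5, -1.5)

(-2.5, -1.5)


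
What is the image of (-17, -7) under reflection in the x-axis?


Reflection across x-axis: (x, y) -> (x, -y)
(-17, -7) -> (-17, 7)

(-17, 7)


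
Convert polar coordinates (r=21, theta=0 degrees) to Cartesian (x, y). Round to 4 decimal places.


x = 21 * cos(0) = 21
y = 21 * sin(0) = 0

(21, 0)


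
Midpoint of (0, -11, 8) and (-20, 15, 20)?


Midpoint = ((0+-20)/2, (-11+15)/2, (8+20)/2) = (-10, 2, 14)

(-10, 2, 14)


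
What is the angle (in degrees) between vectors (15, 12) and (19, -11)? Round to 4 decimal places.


dot = 15*19 + 12*-11 = 153
|u| = 19.2094, |v| = 21.9545
cos(angle) = 0.3628
angle = 68.7284 degrees

68.7284 degrees


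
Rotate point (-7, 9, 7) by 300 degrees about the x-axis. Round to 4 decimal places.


x' = -7
y' = 9*cos(300) - 7*sin(300) = 10.5622
z' = 9*sin(300) + 7*cos(300) = -4.2942

(-7, 10.5622, -4.2942)


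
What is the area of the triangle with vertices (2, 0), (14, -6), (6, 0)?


Area = |x1(y2-y3) + x2(y3-y1) + x3(y1-y2)| / 2
= |2*(-6-0) + 14*(0-0) + 6*(0--6)| / 2
= 12

12


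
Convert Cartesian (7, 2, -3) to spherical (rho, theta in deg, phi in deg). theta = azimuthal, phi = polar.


rho = sqrt(7^2 + 2^2 + (-3)^2) = 7.874
theta = atan2(2, 7) = 15.9454 deg
phi = acos(-3/7.874) = 112.3957 deg

rho = 7.874, theta = 15.9454 deg, phi = 112.3957 deg


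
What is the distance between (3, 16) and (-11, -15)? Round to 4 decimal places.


d = sqrt((-11-3)^2 + (-15-16)^2) = 34.0147

34.0147


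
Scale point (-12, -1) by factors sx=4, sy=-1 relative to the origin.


Scaling: (x*sx, y*sy) = (-12*4, -1*-1) = (-48, 1)

(-48, 1)


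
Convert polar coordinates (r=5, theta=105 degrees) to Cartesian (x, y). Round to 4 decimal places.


x = 5 * cos(105) = -1.2941
y = 5 * sin(105) = 4.8296

(-1.2941, 4.8296)


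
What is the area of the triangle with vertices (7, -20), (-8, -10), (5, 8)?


Area = |x1(y2-y3) + x2(y3-y1) + x3(y1-y2)| / 2
= |7*(-10-8) + -8*(8--20) + 5*(-20--10)| / 2
= 200

200


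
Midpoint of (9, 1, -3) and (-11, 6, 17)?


Midpoint = ((9+-11)/2, (1+6)/2, (-3+17)/2) = (-1, 3.5, 7)

(-1, 3.5, 7)


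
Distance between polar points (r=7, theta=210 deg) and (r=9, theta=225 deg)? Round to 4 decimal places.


d = sqrt(r1^2 + r2^2 - 2*r1*r2*cos(t2-t1))
d = sqrt(7^2 + 9^2 - 2*7*9*cos(225-210)) = 2.8798

2.8798


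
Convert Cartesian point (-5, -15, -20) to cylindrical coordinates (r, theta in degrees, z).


r = sqrt((-5)^2 + (-15)^2) = 15.8114
theta = atan2(-15, -5) = 251.5651 deg
z = -20

r = 15.8114, theta = 251.5651 deg, z = -20


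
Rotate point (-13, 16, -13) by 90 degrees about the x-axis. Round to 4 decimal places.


x' = -13
y' = 16*cos(90) - -13*sin(90) = 13
z' = 16*sin(90) + -13*cos(90) = 16

(-13, 13, 16)


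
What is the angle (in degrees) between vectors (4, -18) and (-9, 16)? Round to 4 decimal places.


dot = 4*-9 + -18*16 = -324
|u| = 18.4391, |v| = 18.3576
cos(angle) = -0.9572
angle = 163.1711 degrees

163.1711 degrees


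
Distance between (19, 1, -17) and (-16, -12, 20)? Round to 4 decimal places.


d = sqrt((-16-19)^2 + (-12-1)^2 + (20--17)^2) = 52.5642

52.5642


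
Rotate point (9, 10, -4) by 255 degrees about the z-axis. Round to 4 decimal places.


x' = 9*cos(255) - 10*sin(255) = 7.3299
y' = 9*sin(255) + 10*cos(255) = -11.2815
z' = -4

(7.3299, -11.2815, -4)


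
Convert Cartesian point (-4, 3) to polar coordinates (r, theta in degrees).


r = sqrt((-4)^2 + 3^2) = 5
theta = atan2(3, -4) = 143.1301 degrees

r = 5, theta = 143.1301 degrees


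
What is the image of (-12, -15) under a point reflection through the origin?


Reflection through origin: (x, y) -> (-x, -y)
(-12, -15) -> (12, 15)

(12, 15)


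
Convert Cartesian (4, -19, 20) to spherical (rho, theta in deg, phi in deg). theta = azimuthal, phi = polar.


rho = sqrt(4^2 + (-19)^2 + 20^2) = 27.8747
theta = atan2(-19, 4) = 281.8887 deg
phi = acos(20/27.8747) = 44.1519 deg

rho = 27.8747, theta = 281.8887 deg, phi = 44.1519 deg


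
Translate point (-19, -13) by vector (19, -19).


Translation: (x+dx, y+dy) = (-19+19, -13+-19) = (0, -32)

(0, -32)


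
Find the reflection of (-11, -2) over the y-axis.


Reflection across y-axis: (x, y) -> (-x, y)
(-11, -2) -> (11, -2)

(11, -2)


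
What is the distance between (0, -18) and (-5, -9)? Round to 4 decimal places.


d = sqrt((-5-0)^2 + (-9--18)^2) = 10.2956

10.2956


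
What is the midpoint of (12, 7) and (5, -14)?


Midpoint = ((12+5)/2, (7+-14)/2) = (8.5, -3.5)

(8.5, -3.5)


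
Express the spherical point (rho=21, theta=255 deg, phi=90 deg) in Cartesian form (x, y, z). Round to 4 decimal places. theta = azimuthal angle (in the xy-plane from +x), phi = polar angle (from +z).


x = 21 * sin(90) * cos(255) = -5.4352
y = 21 * sin(90) * sin(255) = -20.2844
z = 21 * cos(90) = 0

(-5.4352, -20.2844, 0)


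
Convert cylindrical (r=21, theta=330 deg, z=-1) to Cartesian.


x = 21 * cos(330) = 18.1865
y = 21 * sin(330) = -10.5
z = -1

(18.1865, -10.5, -1)


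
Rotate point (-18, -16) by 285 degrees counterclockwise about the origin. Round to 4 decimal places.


x' = -18*cos(285) - -16*sin(285) = -20.1136
y' = -18*sin(285) + -16*cos(285) = 13.2456

(-20.1136, 13.2456)


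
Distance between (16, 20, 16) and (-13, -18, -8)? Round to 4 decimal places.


d = sqrt((-13-16)^2 + (-18-20)^2 + (-8-16)^2) = 53.4883

53.4883


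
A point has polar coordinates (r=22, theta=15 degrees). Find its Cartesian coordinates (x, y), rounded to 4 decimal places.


x = 22 * cos(15) = 21.2504
y = 22 * sin(15) = 5.694

(21.2504, 5.694)


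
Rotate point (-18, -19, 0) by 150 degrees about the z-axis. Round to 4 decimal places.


x' = -18*cos(150) - -19*sin(150) = 25.0885
y' = -18*sin(150) + -19*cos(150) = 7.4545
z' = 0

(25.0885, 7.4545, 0)


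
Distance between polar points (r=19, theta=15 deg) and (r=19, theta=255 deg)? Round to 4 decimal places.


d = sqrt(r1^2 + r2^2 - 2*r1*r2*cos(t2-t1))
d = sqrt(19^2 + 19^2 - 2*19*19*cos(255-15)) = 32.909

32.909


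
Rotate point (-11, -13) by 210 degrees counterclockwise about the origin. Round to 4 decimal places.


x' = -11*cos(210) - -13*sin(210) = 3.0263
y' = -11*sin(210) + -13*cos(210) = 16.7583

(3.0263, 16.7583)


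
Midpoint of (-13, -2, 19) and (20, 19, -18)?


Midpoint = ((-13+20)/2, (-2+19)/2, (19+-18)/2) = (3.5, 8.5, 0.5)

(3.5, 8.5, 0.5)


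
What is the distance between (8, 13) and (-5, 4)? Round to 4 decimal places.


d = sqrt((-5-8)^2 + (4-13)^2) = 15.8114

15.8114


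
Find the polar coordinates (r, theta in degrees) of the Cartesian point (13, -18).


r = sqrt(13^2 + (-18)^2) = 22.2036
theta = atan2(-18, 13) = 305.8377 degrees

r = 22.2036, theta = 305.8377 degrees


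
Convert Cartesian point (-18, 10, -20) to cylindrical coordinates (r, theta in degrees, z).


r = sqrt((-18)^2 + 10^2) = 20.5913
theta = atan2(10, -18) = 150.9454 deg
z = -20

r = 20.5913, theta = 150.9454 deg, z = -20


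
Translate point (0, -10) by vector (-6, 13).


Translation: (x+dx, y+dy) = (0+-6, -10+13) = (-6, 3)

(-6, 3)


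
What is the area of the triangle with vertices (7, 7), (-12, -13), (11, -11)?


Area = |x1(y2-y3) + x2(y3-y1) + x3(y1-y2)| / 2
= |7*(-13--11) + -12*(-11-7) + 11*(7--13)| / 2
= 211

211


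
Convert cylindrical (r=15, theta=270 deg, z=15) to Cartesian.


x = 15 * cos(270) = 0
y = 15 * sin(270) = -15
z = 15

(0, -15, 15)


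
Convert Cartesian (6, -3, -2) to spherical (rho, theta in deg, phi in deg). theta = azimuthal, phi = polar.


rho = sqrt(6^2 + (-3)^2 + (-2)^2) = 7
theta = atan2(-3, 6) = 333.4349 deg
phi = acos(-2/7) = 106.6015 deg

rho = 7, theta = 333.4349 deg, phi = 106.6015 deg


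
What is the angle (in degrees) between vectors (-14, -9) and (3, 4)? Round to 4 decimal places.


dot = -14*3 + -9*4 = -78
|u| = 16.6433, |v| = 5
cos(angle) = -0.9373
angle = 159.6051 degrees

159.6051 degrees


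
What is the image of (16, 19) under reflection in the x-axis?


Reflection across x-axis: (x, y) -> (x, -y)
(16, 19) -> (16, -19)

(16, -19)


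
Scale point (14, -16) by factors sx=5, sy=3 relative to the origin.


Scaling: (x*sx, y*sy) = (14*5, -16*3) = (70, -48)

(70, -48)


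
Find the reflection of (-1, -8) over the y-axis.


Reflection across y-axis: (x, y) -> (-x, y)
(-1, -8) -> (1, -8)

(1, -8)


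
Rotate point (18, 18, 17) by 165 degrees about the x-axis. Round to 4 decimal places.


x' = 18
y' = 18*cos(165) - 17*sin(165) = -21.7866
z' = 18*sin(165) + 17*cos(165) = -11.762

(18, -21.7866, -11.762)


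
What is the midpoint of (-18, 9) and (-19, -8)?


Midpoint = ((-18+-19)/2, (9+-8)/2) = (-18.5, 0.5)

(-18.5, 0.5)


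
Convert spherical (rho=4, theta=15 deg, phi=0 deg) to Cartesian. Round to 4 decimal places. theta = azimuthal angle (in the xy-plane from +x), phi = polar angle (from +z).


x = 4 * sin(0) * cos(15) = 0
y = 4 * sin(0) * sin(15) = 0
z = 4 * cos(0) = 4

(0, 0, 4)


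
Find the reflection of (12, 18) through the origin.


Reflection through origin: (x, y) -> (-x, -y)
(12, 18) -> (-12, -18)

(-12, -18)


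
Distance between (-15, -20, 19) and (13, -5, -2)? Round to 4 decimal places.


d = sqrt((13--15)^2 + (-5--20)^2 + (-2-19)^2) = 38.0789

38.0789


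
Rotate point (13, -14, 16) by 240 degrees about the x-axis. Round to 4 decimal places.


x' = 13
y' = -14*cos(240) - 16*sin(240) = 20.8564
z' = -14*sin(240) + 16*cos(240) = 4.1244

(13, 20.8564, 4.1244)


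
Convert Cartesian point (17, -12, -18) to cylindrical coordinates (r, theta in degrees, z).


r = sqrt(17^2 + (-12)^2) = 20.8087
theta = atan2(-12, 17) = 324.7824 deg
z = -18

r = 20.8087, theta = 324.7824 deg, z = -18


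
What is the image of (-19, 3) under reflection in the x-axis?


Reflection across x-axis: (x, y) -> (x, -y)
(-19, 3) -> (-19, -3)

(-19, -3)


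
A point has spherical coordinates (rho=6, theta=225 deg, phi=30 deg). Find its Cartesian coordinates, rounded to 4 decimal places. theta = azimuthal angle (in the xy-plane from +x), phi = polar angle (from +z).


x = 6 * sin(30) * cos(225) = -2.1213
y = 6 * sin(30) * sin(225) = -2.1213
z = 6 * cos(30) = 5.1962

(-2.1213, -2.1213, 5.1962)


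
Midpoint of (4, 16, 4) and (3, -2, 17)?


Midpoint = ((4+3)/2, (16+-2)/2, (4+17)/2) = (3.5, 7, 10.5)

(3.5, 7, 10.5)


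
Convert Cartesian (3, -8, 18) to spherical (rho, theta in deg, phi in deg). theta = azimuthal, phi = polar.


rho = sqrt(3^2 + (-8)^2 + 18^2) = 19.9249
theta = atan2(-8, 3) = 290.556 deg
phi = acos(18/19.9249) = 25.3921 deg

rho = 19.9249, theta = 290.556 deg, phi = 25.3921 deg


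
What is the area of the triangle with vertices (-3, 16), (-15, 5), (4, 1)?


Area = |x1(y2-y3) + x2(y3-y1) + x3(y1-y2)| / 2
= |-3*(5-1) + -15*(1-16) + 4*(16-5)| / 2
= 128.5

128.5


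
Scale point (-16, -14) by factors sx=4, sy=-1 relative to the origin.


Scaling: (x*sx, y*sy) = (-16*4, -14*-1) = (-64, 14)

(-64, 14)


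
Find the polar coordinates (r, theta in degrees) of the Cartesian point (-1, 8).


r = sqrt((-1)^2 + 8^2) = 8.0623
theta = atan2(8, -1) = 97.125 degrees

r = 8.0623, theta = 97.125 degrees


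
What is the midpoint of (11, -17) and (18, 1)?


Midpoint = ((11+18)/2, (-17+1)/2) = (14.5, -8)

(14.5, -8)


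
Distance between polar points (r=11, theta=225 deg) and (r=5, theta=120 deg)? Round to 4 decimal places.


d = sqrt(r1^2 + r2^2 - 2*r1*r2*cos(t2-t1))
d = sqrt(11^2 + 5^2 - 2*11*5*cos(120-225)) = 13.2087

13.2087


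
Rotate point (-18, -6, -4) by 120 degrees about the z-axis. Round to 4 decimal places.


x' = -18*cos(120) - -6*sin(120) = 14.1962
y' = -18*sin(120) + -6*cos(120) = -12.5885
z' = -4

(14.1962, -12.5885, -4)


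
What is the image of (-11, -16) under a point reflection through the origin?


Reflection through origin: (x, y) -> (-x, -y)
(-11, -16) -> (11, 16)

(11, 16)


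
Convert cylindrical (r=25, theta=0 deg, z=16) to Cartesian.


x = 25 * cos(0) = 25
y = 25 * sin(0) = 0
z = 16

(25, 0, 16)


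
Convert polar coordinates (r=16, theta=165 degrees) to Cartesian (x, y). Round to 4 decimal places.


x = 16 * cos(165) = -15.4548
y = 16 * sin(165) = 4.1411

(-15.4548, 4.1411)


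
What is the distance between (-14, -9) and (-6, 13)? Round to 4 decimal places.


d = sqrt((-6--14)^2 + (13--9)^2) = 23.4094

23.4094


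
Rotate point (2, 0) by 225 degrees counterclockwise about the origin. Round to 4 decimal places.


x' = 2*cos(225) - 0*sin(225) = -1.4142
y' = 2*sin(225) + 0*cos(225) = -1.4142

(-1.4142, -1.4142)


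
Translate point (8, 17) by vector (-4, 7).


Translation: (x+dx, y+dy) = (8+-4, 17+7) = (4, 24)

(4, 24)


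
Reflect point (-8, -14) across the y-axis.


Reflection across y-axis: (x, y) -> (-x, y)
(-8, -14) -> (8, -14)

(8, -14)


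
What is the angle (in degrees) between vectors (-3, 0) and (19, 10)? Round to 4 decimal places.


dot = -3*19 + 0*10 = -57
|u| = 3, |v| = 21.4709
cos(angle) = -0.8849
angle = 152.2415 degrees

152.2415 degrees


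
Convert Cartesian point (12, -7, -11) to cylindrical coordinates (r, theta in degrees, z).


r = sqrt(12^2 + (-7)^2) = 13.8924
theta = atan2(-7, 12) = 329.7436 deg
z = -11

r = 13.8924, theta = 329.7436 deg, z = -11


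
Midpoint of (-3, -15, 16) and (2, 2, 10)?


Midpoint = ((-3+2)/2, (-15+2)/2, (16+10)/2) = (-0.5, -6.5, 13)

(-0.5, -6.5, 13)


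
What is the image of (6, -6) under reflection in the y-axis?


Reflection across y-axis: (x, y) -> (-x, y)
(6, -6) -> (-6, -6)

(-6, -6)


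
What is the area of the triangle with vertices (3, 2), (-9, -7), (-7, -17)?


Area = |x1(y2-y3) + x2(y3-y1) + x3(y1-y2)| / 2
= |3*(-7--17) + -9*(-17-2) + -7*(2--7)| / 2
= 69

69


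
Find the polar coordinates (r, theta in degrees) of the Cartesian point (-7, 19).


r = sqrt((-7)^2 + 19^2) = 20.2485
theta = atan2(19, -7) = 110.2249 degrees

r = 20.2485, theta = 110.2249 degrees


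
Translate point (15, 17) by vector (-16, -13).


Translation: (x+dx, y+dy) = (15+-16, 17+-13) = (-1, 4)

(-1, 4)


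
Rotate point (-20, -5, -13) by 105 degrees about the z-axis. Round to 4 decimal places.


x' = -20*cos(105) - -5*sin(105) = 10.006
y' = -20*sin(105) + -5*cos(105) = -18.0244
z' = -13

(10.006, -18.0244, -13)


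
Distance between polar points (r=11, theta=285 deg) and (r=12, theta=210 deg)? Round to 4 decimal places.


d = sqrt(r1^2 + r2^2 - 2*r1*r2*cos(t2-t1))
d = sqrt(11^2 + 12^2 - 2*11*12*cos(210-285)) = 14.024

14.024


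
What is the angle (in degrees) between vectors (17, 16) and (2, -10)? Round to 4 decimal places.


dot = 17*2 + 16*-10 = -126
|u| = 23.3452, |v| = 10.198
cos(angle) = -0.5292
angle = 121.9544 degrees

121.9544 degrees


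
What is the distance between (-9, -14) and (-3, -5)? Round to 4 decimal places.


d = sqrt((-3--9)^2 + (-5--14)^2) = 10.8167

10.8167


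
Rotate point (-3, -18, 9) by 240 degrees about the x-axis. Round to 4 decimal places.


x' = -3
y' = -18*cos(240) - 9*sin(240) = 16.7942
z' = -18*sin(240) + 9*cos(240) = 11.0885

(-3, 16.7942, 11.0885)


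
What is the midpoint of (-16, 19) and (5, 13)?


Midpoint = ((-16+5)/2, (19+13)/2) = (-5.5, 16)

(-5.5, 16)


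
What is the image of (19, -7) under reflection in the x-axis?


Reflection across x-axis: (x, y) -> (x, -y)
(19, -7) -> (19, 7)

(19, 7)


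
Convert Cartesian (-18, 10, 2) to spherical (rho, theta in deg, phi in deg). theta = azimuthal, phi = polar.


rho = sqrt((-18)^2 + 10^2 + 2^2) = 20.6882
theta = atan2(10, -18) = 150.9454 deg
phi = acos(2/20.6882) = 84.4523 deg

rho = 20.6882, theta = 150.9454 deg, phi = 84.4523 deg


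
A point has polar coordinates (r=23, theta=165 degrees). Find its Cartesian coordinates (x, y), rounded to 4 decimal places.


x = 23 * cos(165) = -22.2163
y = 23 * sin(165) = 5.9528

(-22.2163, 5.9528)


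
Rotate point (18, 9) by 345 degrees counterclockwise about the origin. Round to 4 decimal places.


x' = 18*cos(345) - 9*sin(345) = 19.716
y' = 18*sin(345) + 9*cos(345) = 4.0346

(19.716, 4.0346)


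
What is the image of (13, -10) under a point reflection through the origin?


Reflection through origin: (x, y) -> (-x, -y)
(13, -10) -> (-13, 10)

(-13, 10)


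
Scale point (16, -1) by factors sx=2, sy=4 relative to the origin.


Scaling: (x*sx, y*sy) = (16*2, -1*4) = (32, -4)

(32, -4)


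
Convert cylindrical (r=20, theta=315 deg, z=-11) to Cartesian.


x = 20 * cos(315) = 14.1421
y = 20 * sin(315) = -14.1421
z = -11

(14.1421, -14.1421, -11)


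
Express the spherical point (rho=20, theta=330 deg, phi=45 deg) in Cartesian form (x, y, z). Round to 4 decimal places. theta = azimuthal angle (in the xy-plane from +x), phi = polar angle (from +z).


x = 20 * sin(45) * cos(330) = 12.2474
y = 20 * sin(45) * sin(330) = -7.0711
z = 20 * cos(45) = 14.1421

(12.2474, -7.0711, 14.1421)


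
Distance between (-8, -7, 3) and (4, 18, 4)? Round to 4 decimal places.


d = sqrt((4--8)^2 + (18--7)^2 + (4-3)^2) = 27.7489

27.7489


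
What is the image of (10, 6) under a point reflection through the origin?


Reflection through origin: (x, y) -> (-x, -y)
(10, 6) -> (-10, -6)

(-10, -6)


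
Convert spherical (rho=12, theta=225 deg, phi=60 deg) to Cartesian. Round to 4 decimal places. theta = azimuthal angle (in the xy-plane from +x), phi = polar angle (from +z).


x = 12 * sin(60) * cos(225) = -7.3485
y = 12 * sin(60) * sin(225) = -7.3485
z = 12 * cos(60) = 6

(-7.3485, -7.3485, 6)


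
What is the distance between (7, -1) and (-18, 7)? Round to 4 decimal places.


d = sqrt((-18-7)^2 + (7--1)^2) = 26.2488

26.2488


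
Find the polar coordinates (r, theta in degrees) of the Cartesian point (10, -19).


r = sqrt(10^2 + (-19)^2) = 21.4709
theta = atan2(-19, 10) = 297.7585 degrees

r = 21.4709, theta = 297.7585 degrees


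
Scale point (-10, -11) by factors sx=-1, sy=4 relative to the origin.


Scaling: (x*sx, y*sy) = (-10*-1, -11*4) = (10, -44)

(10, -44)


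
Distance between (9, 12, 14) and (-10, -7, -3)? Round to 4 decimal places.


d = sqrt((-10-9)^2 + (-7-12)^2 + (-3-14)^2) = 31.7962

31.7962


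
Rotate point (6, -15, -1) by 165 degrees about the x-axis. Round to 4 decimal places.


x' = 6
y' = -15*cos(165) - -1*sin(165) = 14.7477
z' = -15*sin(165) + -1*cos(165) = -2.9164

(6, 14.7477, -2.9164)


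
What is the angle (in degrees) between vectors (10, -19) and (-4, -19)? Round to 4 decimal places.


dot = 10*-4 + -19*-19 = 321
|u| = 21.4709, |v| = 19.4165
cos(angle) = 0.77
angle = 39.6472 degrees

39.6472 degrees


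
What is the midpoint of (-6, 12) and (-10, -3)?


Midpoint = ((-6+-10)/2, (12+-3)/2) = (-8, 4.5)

(-8, 4.5)


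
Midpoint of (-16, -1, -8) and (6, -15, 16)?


Midpoint = ((-16+6)/2, (-1+-15)/2, (-8+16)/2) = (-5, -8, 4)

(-5, -8, 4)


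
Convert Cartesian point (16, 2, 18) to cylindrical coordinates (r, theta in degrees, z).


r = sqrt(16^2 + 2^2) = 16.1245
theta = atan2(2, 16) = 7.125 deg
z = 18

r = 16.1245, theta = 7.125 deg, z = 18


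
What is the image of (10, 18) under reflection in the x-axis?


Reflection across x-axis: (x, y) -> (x, -y)
(10, 18) -> (10, -18)

(10, -18)


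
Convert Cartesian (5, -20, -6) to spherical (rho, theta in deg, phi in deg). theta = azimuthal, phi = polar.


rho = sqrt(5^2 + (-20)^2 + (-6)^2) = 21.4709
theta = atan2(-20, 5) = 284.0362 deg
phi = acos(-6/21.4709) = 106.2273 deg

rho = 21.4709, theta = 284.0362 deg, phi = 106.2273 deg


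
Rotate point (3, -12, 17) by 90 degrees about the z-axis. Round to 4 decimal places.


x' = 3*cos(90) - -12*sin(90) = 12
y' = 3*sin(90) + -12*cos(90) = 3
z' = 17

(12, 3, 17)


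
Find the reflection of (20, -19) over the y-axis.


Reflection across y-axis: (x, y) -> (-x, y)
(20, -19) -> (-20, -19)

(-20, -19)


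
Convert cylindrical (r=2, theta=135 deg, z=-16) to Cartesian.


x = 2 * cos(135) = -1.4142
y = 2 * sin(135) = 1.4142
z = -16

(-1.4142, 1.4142, -16)


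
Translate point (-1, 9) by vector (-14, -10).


Translation: (x+dx, y+dy) = (-1+-14, 9+-10) = (-15, -1)

(-15, -1)


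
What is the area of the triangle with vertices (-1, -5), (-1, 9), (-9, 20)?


Area = |x1(y2-y3) + x2(y3-y1) + x3(y1-y2)| / 2
= |-1*(9-20) + -1*(20--5) + -9*(-5-9)| / 2
= 56

56


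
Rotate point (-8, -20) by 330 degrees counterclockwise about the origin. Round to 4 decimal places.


x' = -8*cos(330) - -20*sin(330) = -16.9282
y' = -8*sin(330) + -20*cos(330) = -13.3205

(-16.9282, -13.3205)


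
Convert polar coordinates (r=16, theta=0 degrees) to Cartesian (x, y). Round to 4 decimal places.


x = 16 * cos(0) = 16
y = 16 * sin(0) = 0

(16, 0)


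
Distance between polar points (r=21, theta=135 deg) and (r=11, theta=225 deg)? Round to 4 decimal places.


d = sqrt(r1^2 + r2^2 - 2*r1*r2*cos(t2-t1))
d = sqrt(21^2 + 11^2 - 2*21*11*cos(225-135)) = 23.7065

23.7065


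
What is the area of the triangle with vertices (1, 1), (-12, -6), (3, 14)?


Area = |x1(y2-y3) + x2(y3-y1) + x3(y1-y2)| / 2
= |1*(-6-14) + -12*(14-1) + 3*(1--6)| / 2
= 77.5

77.5


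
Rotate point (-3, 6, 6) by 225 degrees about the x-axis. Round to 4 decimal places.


x' = -3
y' = 6*cos(225) - 6*sin(225) = 0
z' = 6*sin(225) + 6*cos(225) = -8.4853

(-3, 0, -8.4853)


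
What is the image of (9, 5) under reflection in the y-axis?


Reflection across y-axis: (x, y) -> (-x, y)
(9, 5) -> (-9, 5)

(-9, 5)


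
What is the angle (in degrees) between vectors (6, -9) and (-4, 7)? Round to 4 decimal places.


dot = 6*-4 + -9*7 = -87
|u| = 10.8167, |v| = 8.0623
cos(angle) = -0.9976
angle = 176.0548 degrees

176.0548 degrees


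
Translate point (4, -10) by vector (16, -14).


Translation: (x+dx, y+dy) = (4+16, -10+-14) = (20, -24)

(20, -24)


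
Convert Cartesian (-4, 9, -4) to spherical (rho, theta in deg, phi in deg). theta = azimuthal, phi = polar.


rho = sqrt((-4)^2 + 9^2 + (-4)^2) = 10.6301
theta = atan2(9, -4) = 113.9625 deg
phi = acos(-4/10.6301) = 112.104 deg

rho = 10.6301, theta = 113.9625 deg, phi = 112.104 deg


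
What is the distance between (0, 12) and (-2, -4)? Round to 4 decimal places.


d = sqrt((-2-0)^2 + (-4-12)^2) = 16.1245

16.1245


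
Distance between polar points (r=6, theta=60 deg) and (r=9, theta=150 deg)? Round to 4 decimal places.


d = sqrt(r1^2 + r2^2 - 2*r1*r2*cos(t2-t1))
d = sqrt(6^2 + 9^2 - 2*6*9*cos(150-60)) = 10.8167

10.8167


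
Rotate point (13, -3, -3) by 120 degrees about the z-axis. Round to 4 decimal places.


x' = 13*cos(120) - -3*sin(120) = -3.9019
y' = 13*sin(120) + -3*cos(120) = 12.7583
z' = -3

(-3.9019, 12.7583, -3)


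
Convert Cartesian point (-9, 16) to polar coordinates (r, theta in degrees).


r = sqrt((-9)^2 + 16^2) = 18.3576
theta = atan2(16, -9) = 119.3578 degrees

r = 18.3576, theta = 119.3578 degrees
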